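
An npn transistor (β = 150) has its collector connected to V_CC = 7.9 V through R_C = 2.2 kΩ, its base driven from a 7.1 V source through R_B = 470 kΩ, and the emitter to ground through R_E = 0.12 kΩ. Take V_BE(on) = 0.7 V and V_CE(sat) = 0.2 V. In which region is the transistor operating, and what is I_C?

active; I_C ≈ 2 mA

Assume active. Base-emitter loop: I_B = (V_BB − V_BE)/(R_B + (β+1)R_E) = (7.1 − 0.7)/(470 + 151×0.12) = 0.0131 mA.
I_C = β·I_B = 150×0.0131 = 1.97 mA.
V_CE = V_CC − I_C·R_C − I_E·R_E = 7.9 − 1.97×2.2 − 1.98×0.12 = 3.34 V > V_CE(sat), so the active-region assumption holds.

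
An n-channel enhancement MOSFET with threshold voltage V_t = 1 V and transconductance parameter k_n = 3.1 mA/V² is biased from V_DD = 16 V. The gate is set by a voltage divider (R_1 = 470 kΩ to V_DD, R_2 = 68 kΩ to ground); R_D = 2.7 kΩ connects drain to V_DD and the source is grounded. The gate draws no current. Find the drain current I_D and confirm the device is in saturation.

I_D ≈ 1.6 mA

V_G = V_DD·R_2/(R_1+R_2) = 16×68/538 = 2.02 V. With the source grounded, V_GS = V_G = 2.02 V.
Assume saturation: I_D = (k_n/2)(V_GS − V_t)² = (3.1/2)×(2.02 − 1)² = 1.55×1.02² = 1.62 mA.
V_DS = V_DD − I_D·R_D = 16 − 1.62×2.7 = 11.6 V.
Saturation requires V_DS ≥ V_GS − V_t = 1.02 V; 11.6 ≥ 1.02 ✓.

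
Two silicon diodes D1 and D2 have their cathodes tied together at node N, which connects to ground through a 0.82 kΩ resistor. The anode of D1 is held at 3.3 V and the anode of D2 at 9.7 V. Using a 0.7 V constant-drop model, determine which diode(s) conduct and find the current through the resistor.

Assume both conduct. Then node N would need to be at both 3.3−0.7 = 2.6 V and 9.7−0.7 = 9 V, which is impossible.
Assume only D2 conducts: V_N = 9.7 − 0.7 = 9 V, so I_R = 9/0.82 = 11 mA.
Check D1: its anode-to-cathode voltage is 3.3 − 9 = -5.7 V < 0.7 V, so it is off. The assumption is consistent.

Only D2 conducts; I_R ≈ 11 mA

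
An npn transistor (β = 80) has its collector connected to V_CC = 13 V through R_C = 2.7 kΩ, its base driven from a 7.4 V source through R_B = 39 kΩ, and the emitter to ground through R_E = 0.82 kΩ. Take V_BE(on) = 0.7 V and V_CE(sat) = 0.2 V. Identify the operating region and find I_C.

Assume active: I_B = (7.4 − 0.7)/(39 + 81×0.82) = 0.0636 mA, I_C = β·I_B = 5.08 mA.
Then V_CE = 13 − 5.08×2.7 − 5.15×0.82 = -4.95 V < 0.2 V — the active assumption fails.
Re-solve with V_CE = 0.2 V. KCL at the emitter: V_E/R_E = (V_BB−0.7−V_E)/R_B + (V_CC−0.2−V_E)/R_C, giving V_E = 3.04 V.
I_C = (V_CC − 0.2 − V_E)/R_C = (12.8 − 3.04)/2.7 = 3.61 mA.
Check: I_B = (6.7 − 3.04)/39 = 0.0938 mA, and β·I_B = 7.51 mA > I_C, confirming saturation.

saturation; I_C ≈ 3.6 mA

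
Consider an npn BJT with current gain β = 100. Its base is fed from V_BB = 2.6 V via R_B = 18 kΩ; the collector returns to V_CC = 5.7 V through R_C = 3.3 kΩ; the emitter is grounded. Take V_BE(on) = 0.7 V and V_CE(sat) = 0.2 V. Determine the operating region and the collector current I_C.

saturation; I_C ≈ 1.7 mA

Assume active: I_B = (2.6 − 0.7)/18 = 0.106 mA, giving I_C = β·I_B = 10.6 mA.
But then V_CE = 5.7 − 10.6×3.3 = -29.1 V < V_CE(sat) = 0.2 V — impossible in the active region.
So the transistor is saturated. With V_CE = 0.2 V, I_C = (V_CC − 0.2)/R_C = 5.5/3.3 = 1.67 mA.
Check: β·I_B = 10.6 mA > I_C = 1.67 mA, confirming saturation.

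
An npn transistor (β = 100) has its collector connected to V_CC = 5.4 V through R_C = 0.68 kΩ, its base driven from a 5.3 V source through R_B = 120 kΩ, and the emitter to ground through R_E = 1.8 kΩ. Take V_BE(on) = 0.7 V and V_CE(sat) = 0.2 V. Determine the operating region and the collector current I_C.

active; I_C ≈ 1.5 mA

Assume active. Base-emitter loop: I_B = (V_BB − V_BE)/(R_B + (β+1)R_E) = (5.3 − 0.7)/(120 + 101×1.8) = 0.0152 mA.
I_C = β·I_B = 100×0.0152 = 1.52 mA.
V_CE = V_CC − I_C·R_C − I_E·R_E = 5.4 − 1.52×0.68 − 1.54×1.8 = 1.59 V > V_CE(sat), so the active-region assumption holds.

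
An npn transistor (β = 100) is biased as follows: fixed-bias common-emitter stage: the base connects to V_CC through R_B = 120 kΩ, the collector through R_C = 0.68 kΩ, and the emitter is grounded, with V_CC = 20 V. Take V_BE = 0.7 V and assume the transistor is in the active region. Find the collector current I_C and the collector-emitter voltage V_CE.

I_C ≈ 16 mA, V_CE ≈ 9.1 V

Base loop: V_CC = I_B·R_B + V_BE, so I_B = (20 − 0.7)/120 kΩ = 0.161 mA.
In the active region I_C = β·I_B = 100 × 0.161 = 16.1 mA.
Collector loop: V_CE = V_CC − I_C·R_C = 20 − 16.1×0.68 = 9.06 V.
Since V_CE = 9.06 V > V_CE(sat) ≈ 0.2 V, the transistor is in the active region as assumed.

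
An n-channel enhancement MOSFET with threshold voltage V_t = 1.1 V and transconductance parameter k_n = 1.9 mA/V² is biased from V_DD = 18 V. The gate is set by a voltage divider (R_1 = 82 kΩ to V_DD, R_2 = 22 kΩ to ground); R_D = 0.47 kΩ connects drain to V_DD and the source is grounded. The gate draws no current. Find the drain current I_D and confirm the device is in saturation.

V_G = V_DD·R_2/(R_1+R_2) = 18×22/104 = 3.81 V. With the source grounded, V_GS = V_G = 3.81 V.
Assume saturation: I_D = (k_n/2)(V_GS − V_t)² = (1.9/2)×(3.81 − 1.1)² = 0.95×2.71² = 6.97 mA.
V_DS = V_DD − I_D·R_D = 18 − 6.97×0.47 = 14.7 V.
Saturation requires V_DS ≥ V_GS − V_t = 2.71 V; 14.7 ≥ 2.71 ✓.

I_D ≈ 7 mA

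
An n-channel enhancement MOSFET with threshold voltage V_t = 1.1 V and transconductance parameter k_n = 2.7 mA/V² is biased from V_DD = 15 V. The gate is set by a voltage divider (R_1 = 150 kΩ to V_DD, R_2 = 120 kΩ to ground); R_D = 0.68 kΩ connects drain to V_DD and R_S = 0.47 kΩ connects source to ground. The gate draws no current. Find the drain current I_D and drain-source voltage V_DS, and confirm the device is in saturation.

I_D ≈ 7 mA, V_DS ≈ 7 V

V_G = V_DD·R_2/(R_1+R_2) = 15×120/270 = 6.67 V.
Assume saturation: I_D = (k_n/2)(V_GS − V_t)² with V_GS = V_G − I_D·R_S = 6.67 − 0.47·I_D.
Substituting gives 0.298·I_D² − 8.06·I_D + 41.8 = 0, with roots I_D = 7 or 20 mA.
The root I_D = 20 mA gives V_GS = -2.75 V ≤ V_t, so take I_D = 7 mA.
Then V_GS = 3.38 V and V_DS = V_DD − I_D(R_D+R_S) = 15 − 7×1.15 = 6.95 V.
Saturation requires V_DS ≥ V_GS − V_t = 2.28 V; 6.95 ≥ 2.28 ✓.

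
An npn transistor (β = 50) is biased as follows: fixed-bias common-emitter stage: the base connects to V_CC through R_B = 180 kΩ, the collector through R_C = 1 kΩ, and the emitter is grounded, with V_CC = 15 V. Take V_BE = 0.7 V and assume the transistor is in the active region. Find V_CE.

Base loop: V_CC = I_B·R_B + V_BE, so I_B = (15 − 0.7)/180 kΩ = 0.0794 mA.
In the active region I_C = β·I_B = 50 × 0.0794 = 3.97 mA.
Collector loop: V_CE = V_CC − I_C·R_C = 15 − 3.97×1 = 11 V.
Since V_CE = 11 V > V_CE(sat) ≈ 0.2 V, the transistor is in the active region as assumed.

V_CE ≈ 11 V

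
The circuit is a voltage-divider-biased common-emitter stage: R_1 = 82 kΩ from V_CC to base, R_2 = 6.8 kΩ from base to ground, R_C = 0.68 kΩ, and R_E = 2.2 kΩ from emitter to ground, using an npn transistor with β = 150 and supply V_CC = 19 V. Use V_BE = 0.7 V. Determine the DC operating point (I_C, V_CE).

Thevenize the base divider: V_Th = V_CC·R_2/(R_1+R_2) = 19×6.8/88.8 = 1.45 V, R_Th = R_1‖R_2 = 6.28 kΩ.
Base-emitter loop: V_Th = I_B·R_Th + V_BE + (β+1)I_B·R_E, so I_B = (1.45 − 0.7) / (6.28 + 151×2.2) = 0.00223 mA.
I_C = β·I_B = 150×0.00223 = 0.335 mA, and I_E = (β+1)I_B = 0.337 mA.
V_CE = V_CC − I_C·R_C − I_E·R_E = 19 − 0.335×0.68 − 0.337×2.2 = 18 V.
V_CE = 18 V > 0.2 V confirms active-region operation.

I_C ≈ 0.33 mA, V_CE ≈ 18 V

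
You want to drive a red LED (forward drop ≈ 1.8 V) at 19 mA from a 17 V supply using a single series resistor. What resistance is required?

R ≈ 0.8 kΩ

The resistor drops V_S − V_D = 17 − 1.8 = 15.2 V at 19 mA.
R = 15.2 V / 19 mA = 0.8 kΩ.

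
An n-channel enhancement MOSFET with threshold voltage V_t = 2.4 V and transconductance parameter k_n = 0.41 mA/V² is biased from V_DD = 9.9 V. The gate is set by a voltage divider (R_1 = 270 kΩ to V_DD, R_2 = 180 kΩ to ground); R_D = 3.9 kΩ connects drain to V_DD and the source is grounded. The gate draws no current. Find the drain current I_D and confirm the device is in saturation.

I_D ≈ 0.5 mA

V_G = V_DD·R_2/(R_1+R_2) = 9.9×180/450 = 3.96 V. With the source grounded, V_GS = V_G = 3.96 V.
Assume saturation: I_D = (k_n/2)(V_GS − V_t)² = (0.41/2)×(3.96 − 2.4)² = 0.205×1.56² = 0.499 mA.
V_DS = V_DD − I_D·R_D = 9.9 − 0.499×3.9 = 7.95 V.
Saturation requires V_DS ≥ V_GS − V_t = 1.56 V; 7.95 ≥ 1.56 ✓.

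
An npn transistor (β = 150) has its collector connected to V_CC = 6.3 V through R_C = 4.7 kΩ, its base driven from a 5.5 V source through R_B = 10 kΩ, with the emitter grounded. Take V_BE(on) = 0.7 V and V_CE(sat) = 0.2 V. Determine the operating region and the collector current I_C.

saturation; I_C ≈ 1.3 mA

Assume active: I_B = (5.5 − 0.7)/10 = 0.48 mA, giving I_C = β·I_B = 72 mA.
But then V_CE = 6.3 − 72×4.7 = -332 V < V_CE(sat) = 0.2 V — impossible in the active region.
So the transistor is saturated. With V_CE = 0.2 V, I_C = (V_CC − 0.2)/R_C = 6.1/4.7 = 1.3 mA.
Check: β·I_B = 72 mA > I_C = 1.3 mA, confirming saturation.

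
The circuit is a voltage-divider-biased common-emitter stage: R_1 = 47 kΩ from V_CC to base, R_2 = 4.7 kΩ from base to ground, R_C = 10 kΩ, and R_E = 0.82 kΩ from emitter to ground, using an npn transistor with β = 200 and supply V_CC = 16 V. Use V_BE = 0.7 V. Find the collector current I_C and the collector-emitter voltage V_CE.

Thevenize the base divider: V_Th = V_CC·R_2/(R_1+R_2) = 16×4.7/51.7 = 1.45 V, R_Th = R_1‖R_2 = 4.27 kΩ.
Base-emitter loop: V_Th = I_B·R_Th + V_BE + (β+1)I_B·R_E, so I_B = (1.45 − 0.7) / (4.27 + 201×0.82) = 0.00446 mA.
I_C = β·I_B = 200×0.00446 = 0.892 mA, and I_E = (β+1)I_B = 0.897 mA.
V_CE = V_CC − I_C·R_C − I_E·R_E = 16 − 0.892×10 − 0.897×0.82 = 6.34 V.
V_CE = 6.34 V > 0.2 V confirms active-region operation.

I_C ≈ 0.89 mA, V_CE ≈ 6.3 V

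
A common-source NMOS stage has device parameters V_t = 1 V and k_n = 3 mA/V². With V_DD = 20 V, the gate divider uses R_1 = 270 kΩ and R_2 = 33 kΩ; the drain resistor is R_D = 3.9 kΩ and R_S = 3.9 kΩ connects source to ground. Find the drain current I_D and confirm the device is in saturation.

V_G = V_DD·R_2/(R_1+R_2) = 20×33/303 = 2.18 V.
Assume saturation: I_D = (k_n/2)(V_GS − V_t)² with V_GS = V_G − I_D·R_S = 2.18 − 3.9·I_D.
Substituting gives 22.8·I_D² − 14.8·I_D + 2.08 = 0, with roots I_D = 0.207 or 0.441 mA.
The root I_D = 0.441 mA gives V_GS = 0.458 V ≤ V_t, so take I_D = 0.207 mA.
Then V_GS = 1.37 V and V_DS = V_DD − I_D(R_D+R_S) = 20 − 0.207×7.8 = 18.4 V.
Saturation requires V_DS ≥ V_GS − V_t = 0.371 V; 18.4 ≥ 0.371 ✓.

I_D ≈ 0.21 mA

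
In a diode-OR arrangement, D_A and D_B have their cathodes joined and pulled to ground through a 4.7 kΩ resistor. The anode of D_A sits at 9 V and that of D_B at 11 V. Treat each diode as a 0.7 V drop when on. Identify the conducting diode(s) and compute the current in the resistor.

Only D_B conducts; I_R ≈ 2.2 mA

Assume both conduct. Then node N would need to be at both 9−0.7 = 8.3 V and 11−0.7 = 10.3 V, which is impossible.
Assume only D_B conducts: V_N = 11 − 0.7 = 10.3 V, so I_R = 10.3/4.7 = 2.19 mA.
Check D_A: its anode-to-cathode voltage is 9 − 10.3 = -1.3 V < 0.7 V, so it is off. The assumption is consistent.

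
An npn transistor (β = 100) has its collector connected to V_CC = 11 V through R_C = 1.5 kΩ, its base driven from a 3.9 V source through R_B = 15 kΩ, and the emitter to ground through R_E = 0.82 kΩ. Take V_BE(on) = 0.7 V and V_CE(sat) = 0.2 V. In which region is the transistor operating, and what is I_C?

Assume active. Base-emitter loop: I_B = (V_BB − V_BE)/(R_B + (β+1)R_E) = (3.9 − 0.7)/(15 + 101×0.82) = 0.0327 mA.
I_C = β·I_B = 100×0.0327 = 3.27 mA.
V_CE = V_CC − I_C·R_C − I_E·R_E = 11 − 3.27×1.5 − 3.3×0.82 = 3.38 V > V_CE(sat), so the active-region assumption holds.

active; I_C ≈ 3.3 mA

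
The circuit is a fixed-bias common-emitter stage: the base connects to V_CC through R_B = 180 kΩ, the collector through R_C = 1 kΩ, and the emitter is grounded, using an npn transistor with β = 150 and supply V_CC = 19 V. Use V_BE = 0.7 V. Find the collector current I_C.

I_C ≈ 15 mA

Base loop: V_CC = I_B·R_B + V_BE, so I_B = (19 − 0.7)/180 kΩ = 0.102 mA.
In the active region I_C = β·I_B = 150 × 0.102 = 15.2 mA.
Collector loop: V_CE = V_CC − I_C·R_C = 19 − 15.2×1 = 3.75 V.
Since V_CE = 3.75 V > V_CE(sat) ≈ 0.2 V, the transistor is in the active region as assumed.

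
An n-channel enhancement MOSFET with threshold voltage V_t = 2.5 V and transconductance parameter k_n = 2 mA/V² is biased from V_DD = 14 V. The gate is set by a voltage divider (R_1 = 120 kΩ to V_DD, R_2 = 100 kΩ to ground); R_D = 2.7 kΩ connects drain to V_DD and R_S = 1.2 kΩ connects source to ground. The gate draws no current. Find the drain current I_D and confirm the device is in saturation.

I_D ≈ 2 mA

V_G = V_DD·R_2/(R_1+R_2) = 14×100/220 = 6.36 V.
Assume saturation: I_D = (k_n/2)(V_GS − V_t)² with V_GS = V_G − I_D·R_S = 6.36 − 1.2·I_D.
Substituting gives 1.44·I_D² − 10.3·I_D + 14.9 = 0, with roots I_D = 2.03 or 5.1 mA.
The root I_D = 5.1 mA gives V_GS = 0.241 V ≤ V_t, so take I_D = 2.03 mA.
Then V_GS = 3.93 V and V_DS = V_DD − I_D(R_D+R_S) = 14 − 2.03×3.9 = 6.08 V.
Saturation requires V_DS ≥ V_GS − V_t = 1.43 V; 6.08 ≥ 1.43 ✓.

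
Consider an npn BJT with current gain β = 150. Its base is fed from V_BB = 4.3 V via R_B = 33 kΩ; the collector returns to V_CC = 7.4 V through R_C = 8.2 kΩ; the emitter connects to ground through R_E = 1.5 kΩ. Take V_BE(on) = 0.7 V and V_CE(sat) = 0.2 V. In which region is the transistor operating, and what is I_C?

saturation; I_C ≈ 0.73 mA

Assume active: I_B = (4.3 − 0.7)/(33 + 151×1.5) = 0.0139 mA, I_C = β·I_B = 2.08 mA.
Then V_CE = 7.4 − 2.08×8.2 − 2.09×1.5 = -12.8 V < 0.2 V — the active assumption fails.
Re-solve with V_CE = 0.2 V. KCL at the emitter: V_E/R_E = (V_BB−0.7−V_E)/R_B + (V_CC−0.2−V_E)/R_C, giving V_E = 1.21 V.
I_C = (V_CC − 0.2 − V_E)/R_C = (7.2 − 1.21)/8.2 = 0.731 mA.
Check: I_B = (3.6 − 1.21)/33 = 0.0726 mA, and β·I_B = 10.9 mA > I_C, confirming saturation.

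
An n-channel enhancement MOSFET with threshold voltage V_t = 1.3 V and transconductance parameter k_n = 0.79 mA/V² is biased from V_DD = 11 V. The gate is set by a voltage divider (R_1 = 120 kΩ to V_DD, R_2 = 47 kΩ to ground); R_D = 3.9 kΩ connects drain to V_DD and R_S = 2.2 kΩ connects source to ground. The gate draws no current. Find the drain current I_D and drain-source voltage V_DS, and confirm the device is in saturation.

I_D ≈ 0.37 mA, V_DS ≈ 8.7 V

V_G = V_DD·R_2/(R_1+R_2) = 11×47/167 = 3.1 V.
Assume saturation: I_D = (k_n/2)(V_GS − V_t)² with V_GS = V_G − I_D·R_S = 3.1 − 2.2·I_D.
Substituting gives 1.91·I_D² − 4.12·I_D + 1.27 = 0, with roots I_D = 0.374 or 1.78 mA.
The root I_D = 1.78 mA gives V_GS = -0.824 V ≤ V_t, so take I_D = 0.374 mA.
Then V_GS = 2.27 V and V_DS = V_DD − I_D(R_D+R_S) = 11 − 0.374×6.1 = 8.72 V.
Saturation requires V_DS ≥ V_GS − V_t = 0.973 V; 8.72 ≥ 0.973 ✓.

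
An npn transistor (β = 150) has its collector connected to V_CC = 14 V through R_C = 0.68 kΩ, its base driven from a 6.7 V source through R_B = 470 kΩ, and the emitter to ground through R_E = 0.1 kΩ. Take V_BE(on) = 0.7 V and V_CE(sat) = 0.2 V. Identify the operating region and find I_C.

Assume active. Base-emitter loop: I_B = (V_BB − V_BE)/(R_B + (β+1)R_E) = (6.7 − 0.7)/(470 + 151×0.1) = 0.0124 mA.
I_C = β·I_B = 150×0.0124 = 1.86 mA.
V_CE = V_CC − I_C·R_C − I_E·R_E = 14 − 1.86×0.68 − 1.87×0.1 = 12.6 V > V_CE(sat), so the active-region assumption holds.

active; I_C ≈ 1.9 mA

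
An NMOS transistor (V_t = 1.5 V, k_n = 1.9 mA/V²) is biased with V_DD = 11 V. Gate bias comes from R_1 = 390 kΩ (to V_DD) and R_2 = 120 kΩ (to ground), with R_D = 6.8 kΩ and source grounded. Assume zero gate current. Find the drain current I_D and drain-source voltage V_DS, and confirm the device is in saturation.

V_G = V_DD·R_2/(R_1+R_2) = 11×120/510 = 2.59 V. With the source grounded, V_GS = V_G = 2.59 V.
Assume saturation: I_D = (k_n/2)(V_GS − V_t)² = (1.9/2)×(2.59 − 1.5)² = 0.95×1.09² = 1.13 mA.
V_DS = V_DD − I_D·R_D = 11 − 1.13×6.8 = 3.35 V.
Saturation requires V_DS ≥ V_GS − V_t = 1.09 V; 3.35 ≥ 1.09 ✓.

I_D ≈ 1.1 mA, V_DS ≈ 3.3 V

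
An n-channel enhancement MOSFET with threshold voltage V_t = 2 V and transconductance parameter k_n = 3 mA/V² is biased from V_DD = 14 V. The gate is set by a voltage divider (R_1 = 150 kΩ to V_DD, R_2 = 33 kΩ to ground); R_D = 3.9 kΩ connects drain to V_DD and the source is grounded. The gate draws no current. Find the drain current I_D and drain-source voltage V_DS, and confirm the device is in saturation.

I_D ≈ 0.41 mA, V_DS ≈ 12 V

V_G = V_DD·R_2/(R_1+R_2) = 14×33/183 = 2.52 V. With the source grounded, V_GS = V_G = 2.52 V.
Assume saturation: I_D = (k_n/2)(V_GS − V_t)² = (3/2)×(2.52 − 2)² = 1.5×0.525² = 0.413 mA.
V_DS = V_DD − I_D·R_D = 14 − 0.413×3.9 = 12.4 V.
Saturation requires V_DS ≥ V_GS − V_t = 0.525 V; 12.4 ≥ 0.525 ✓.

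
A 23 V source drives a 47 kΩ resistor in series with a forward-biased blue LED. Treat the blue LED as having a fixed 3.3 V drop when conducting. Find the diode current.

KVL around the loop: 23 = V_D + I·R = 3.3 + I × 47 kΩ.
So I = (23 − 3.3) / 47 kΩ = 19.7 / 47 = 0.419 mA.

I ≈ 0.42 mA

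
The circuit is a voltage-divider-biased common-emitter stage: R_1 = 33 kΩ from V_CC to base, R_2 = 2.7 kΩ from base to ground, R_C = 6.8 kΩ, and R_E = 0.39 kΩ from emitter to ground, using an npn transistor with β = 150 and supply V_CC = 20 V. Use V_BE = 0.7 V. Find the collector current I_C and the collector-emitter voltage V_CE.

Thevenize the base divider: V_Th = V_CC·R_2/(R_1+R_2) = 20×2.7/35.7 = 1.51 V, R_Th = R_1‖R_2 = 2.5 kΩ.
Base-emitter loop: V_Th = I_B·R_Th + V_BE + (β+1)I_B·R_E, so I_B = (1.51 − 0.7) / (2.5 + 151×0.39) = 0.0132 mA.
I_C = β·I_B = 150×0.0132 = 1.99 mA, and I_E = (β+1)I_B = 2 mA.
V_CE = V_CC − I_C·R_C − I_E·R_E = 20 − 1.99×6.8 − 2×0.39 = 5.72 V.
V_CE = 5.72 V > 0.2 V confirms active-region operation.

I_C ≈ 2 mA, V_CE ≈ 5.7 V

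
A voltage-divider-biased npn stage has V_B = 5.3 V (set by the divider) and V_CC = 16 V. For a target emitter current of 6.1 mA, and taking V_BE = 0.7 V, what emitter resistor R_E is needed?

V_E = V_B − V_BE = 5.3 − 0.7 = 4.6 V.
R_E = V_E / I_E = 4.6 / 6.1 = 0.754 kΩ.

R_E ≈ 0.75 kΩ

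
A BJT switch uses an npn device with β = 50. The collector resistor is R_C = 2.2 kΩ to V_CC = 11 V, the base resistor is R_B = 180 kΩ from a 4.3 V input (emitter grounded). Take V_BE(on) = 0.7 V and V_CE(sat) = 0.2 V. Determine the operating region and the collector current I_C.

active; I_C ≈ 1 mA

Assume active. Base-emitter loop: I_B = (V_BB − V_BE)/R_B = (4.3 − 0.7)/180 = 0.02 mA.
I_C = β·I_B = 50×0.02 = 1 mA.
V_CE = V_CC − I_C·R_C = 11 − 1×2.2 = 8.8 V > V_CE(sat), so the active-region assumption holds.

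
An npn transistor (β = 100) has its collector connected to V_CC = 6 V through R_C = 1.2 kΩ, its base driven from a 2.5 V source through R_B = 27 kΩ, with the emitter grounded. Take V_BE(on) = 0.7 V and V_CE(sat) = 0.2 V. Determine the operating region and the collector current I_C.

Assume active: I_B = (2.5 − 0.7)/27 = 0.0667 mA, giving I_C = β·I_B = 6.67 mA.
But then V_CE = 6 − 6.67×1.2 = -2 V < V_CE(sat) = 0.2 V — impossible in the active region.
So the transistor is saturated. With V_CE = 0.2 V, I_C = (V_CC − 0.2)/R_C = 5.8/1.2 = 4.83 mA.
Check: β·I_B = 6.67 mA > I_C = 4.83 mA, confirming saturation.

saturation; I_C ≈ 4.8 mA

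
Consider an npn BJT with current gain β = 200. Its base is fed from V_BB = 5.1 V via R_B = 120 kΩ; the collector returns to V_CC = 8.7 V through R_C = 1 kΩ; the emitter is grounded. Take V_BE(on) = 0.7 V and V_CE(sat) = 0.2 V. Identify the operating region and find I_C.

active; I_C ≈ 7.3 mA

Assume active. Base-emitter loop: I_B = (V_BB − V_BE)/R_B = (5.1 − 0.7)/120 = 0.0367 mA.
I_C = β·I_B = 200×0.0367 = 7.33 mA.
V_CE = V_CC − I_C·R_C = 8.7 − 7.33×1 = 1.37 V > V_CE(sat), so the active-region assumption holds.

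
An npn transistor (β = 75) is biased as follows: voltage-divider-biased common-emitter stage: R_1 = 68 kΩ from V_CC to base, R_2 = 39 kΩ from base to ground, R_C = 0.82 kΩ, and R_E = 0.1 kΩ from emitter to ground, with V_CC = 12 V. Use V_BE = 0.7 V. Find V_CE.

V_CE ≈ 4.2 V

Thevenize the base divider: V_Th = V_CC·R_2/(R_1+R_2) = 12×39/107 = 4.37 V, R_Th = R_1‖R_2 = 24.8 kΩ.
Base-emitter loop: V_Th = I_B·R_Th + V_BE + (β+1)I_B·R_E, so I_B = (4.37 − 0.7) / (24.8 + 76×0.1) = 0.113 mA.
I_C = β·I_B = 75×0.113 = 8.51 mA, and I_E = (β+1)I_B = 8.62 mA.
V_CE = V_CC − I_C·R_C − I_E·R_E = 12 − 8.51×0.82 − 8.62×0.1 = 4.16 V.
V_CE = 4.16 V > 0.2 V confirms active-region operation.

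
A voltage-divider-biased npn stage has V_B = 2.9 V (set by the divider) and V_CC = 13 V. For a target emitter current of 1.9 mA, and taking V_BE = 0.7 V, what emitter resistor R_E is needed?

R_E ≈ 1.2 kΩ

V_E = V_B − V_BE = 2.9 − 0.7 = 2.2 V.
R_E = V_E / I_E = 2.2 / 1.9 = 1.16 kΩ.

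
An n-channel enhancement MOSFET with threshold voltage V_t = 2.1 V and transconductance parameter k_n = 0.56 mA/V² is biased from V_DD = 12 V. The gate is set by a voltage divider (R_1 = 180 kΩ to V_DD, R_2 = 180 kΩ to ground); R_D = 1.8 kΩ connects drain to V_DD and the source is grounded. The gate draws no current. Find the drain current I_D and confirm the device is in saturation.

I_D ≈ 4.3 mA

V_G = V_DD·R_2/(R_1+R_2) = 12×180/360 = 6 V. With the source grounded, V_GS = V_G = 6 V.
Assume saturation: I_D = (k_n/2)(V_GS − V_t)² = (0.56/2)×(6 − 2.1)² = 0.28×3.9² = 4.26 mA.
V_DS = V_DD − I_D·R_D = 12 − 4.26×1.8 = 4.33 V.
Saturation requires V_DS ≥ V_GS − V_t = 3.9 V; 4.33 ≥ 3.9 ✓.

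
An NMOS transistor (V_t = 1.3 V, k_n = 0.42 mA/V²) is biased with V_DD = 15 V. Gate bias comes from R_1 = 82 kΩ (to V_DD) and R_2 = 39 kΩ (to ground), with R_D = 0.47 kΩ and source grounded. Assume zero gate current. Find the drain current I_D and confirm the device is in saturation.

V_G = V_DD·R_2/(R_1+R_2) = 15×39/121 = 4.83 V. With the source grounded, V_GS = V_G = 4.83 V.
Assume saturation: I_D = (k_n/2)(V_GS − V_t)² = (0.42/2)×(4.83 − 1.3)² = 0.21×3.53² = 2.62 mA.
V_DS = V_DD − I_D·R_D = 15 − 2.62×0.47 = 13.8 V.
Saturation requires V_DS ≥ V_GS − V_t = 3.53 V; 13.8 ≥ 3.53 ✓.

I_D ≈ 2.6 mA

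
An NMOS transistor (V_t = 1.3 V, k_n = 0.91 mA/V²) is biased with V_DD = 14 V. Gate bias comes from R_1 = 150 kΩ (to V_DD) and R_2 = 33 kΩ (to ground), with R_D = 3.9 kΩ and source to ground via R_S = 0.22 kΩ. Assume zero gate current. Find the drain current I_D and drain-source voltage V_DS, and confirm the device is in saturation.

I_D ≈ 0.55 mA, V_DS ≈ 12 V

V_G = V_DD·R_2/(R_1+R_2) = 14×33/183 = 2.52 V.
Assume saturation: I_D = (k_n/2)(V_GS − V_t)² with V_GS = V_G − I_D·R_S = 2.52 − 0.22·I_D.
Substituting gives 0.022·I_D² − 1.25·I_D + 0.682 = 0, with roots I_D = 0.553 or 56 mA.
The root I_D = 56 mA gives V_GS = -9.79 V ≤ V_t, so take I_D = 0.553 mA.
Then V_GS = 2.4 V and V_DS = V_DD − I_D(R_D+R_S) = 14 − 0.553×4.12 = 11.7 V.
Saturation requires V_DS ≥ V_GS − V_t = 1.1 V; 11.7 ≥ 1.1 ✓.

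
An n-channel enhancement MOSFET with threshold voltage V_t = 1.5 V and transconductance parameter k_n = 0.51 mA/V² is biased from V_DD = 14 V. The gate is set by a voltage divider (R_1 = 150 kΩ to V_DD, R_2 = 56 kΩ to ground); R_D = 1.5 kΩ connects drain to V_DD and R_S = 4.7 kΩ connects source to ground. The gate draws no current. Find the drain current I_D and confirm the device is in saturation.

V_G = V_DD·R_2/(R_1+R_2) = 14×56/206 = 3.81 V.
Assume saturation: I_D = (k_n/2)(V_GS − V_t)² with V_GS = V_G − I_D·R_S = 3.81 − 4.7·I_D.
Substituting gives 5.63·I_D² − 6.53·I_D + 1.36 = 0, with roots I_D = 0.271 or 0.888 mA.
The root I_D = 0.888 mA gives V_GS = -0.366 V ≤ V_t, so take I_D = 0.271 mA.
Then V_GS = 2.53 V and V_DS = V_DD − I_D(R_D+R_S) = 14 − 0.271×6.2 = 12.3 V.
Saturation requires V_DS ≥ V_GS − V_t = 1.03 V; 12.3 ≥ 1.03 ✓.

I_D ≈ 0.27 mA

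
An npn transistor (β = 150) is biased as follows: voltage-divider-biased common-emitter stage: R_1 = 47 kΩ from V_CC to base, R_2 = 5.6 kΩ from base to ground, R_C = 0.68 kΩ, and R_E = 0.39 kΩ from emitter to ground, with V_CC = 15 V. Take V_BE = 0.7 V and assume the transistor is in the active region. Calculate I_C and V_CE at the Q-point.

Thevenize the base divider: V_Th = V_CC·R_2/(R_1+R_2) = 15×5.6/52.6 = 1.6 V, R_Th = R_1‖R_2 = 5 kΩ.
Base-emitter loop: V_Th = I_B·R_Th + V_BE + (β+1)I_B·R_E, so I_B = (1.6 − 0.7) / (5 + 151×0.39) = 0.014 mA.
I_C = β·I_B = 150×0.014 = 2.11 mA, and I_E = (β+1)I_B = 2.12 mA.
V_CE = V_CC − I_C·R_C − I_E·R_E = 15 − 2.11×0.68 − 2.12×0.39 = 12.7 V.
V_CE = 12.7 V > 0.2 V confirms active-region operation.

I_C ≈ 2.1 mA, V_CE ≈ 13 V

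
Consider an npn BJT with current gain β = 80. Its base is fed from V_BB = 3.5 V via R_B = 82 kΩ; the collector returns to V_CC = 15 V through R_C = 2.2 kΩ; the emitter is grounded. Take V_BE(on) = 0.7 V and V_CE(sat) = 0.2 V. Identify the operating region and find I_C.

active; I_C ≈ 2.7 mA

Assume active. Base-emitter loop: I_B = (V_BB − V_BE)/R_B = (3.5 − 0.7)/82 = 0.0341 mA.
I_C = β·I_B = 80×0.0341 = 2.73 mA.
V_CE = V_CC − I_C·R_C = 15 − 2.73×2.2 = 8.99 V > V_CE(sat), so the active-region assumption holds.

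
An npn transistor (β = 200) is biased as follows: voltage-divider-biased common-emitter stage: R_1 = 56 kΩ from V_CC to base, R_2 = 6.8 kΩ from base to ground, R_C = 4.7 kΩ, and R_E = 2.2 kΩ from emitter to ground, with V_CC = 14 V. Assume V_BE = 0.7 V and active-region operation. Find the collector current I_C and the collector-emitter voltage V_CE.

I_C ≈ 0.36 mA, V_CE ≈ 11 V

Thevenize the base divider: V_Th = V_CC·R_2/(R_1+R_2) = 14×6.8/62.8 = 1.52 V, R_Th = R_1‖R_2 = 6.06 kΩ.
Base-emitter loop: V_Th = I_B·R_Th + V_BE + (β+1)I_B·R_E, so I_B = (1.52 − 0.7) / (6.06 + 201×2.2) = 0.00182 mA.
I_C = β·I_B = 200×0.00182 = 0.364 mA, and I_E = (β+1)I_B = 0.366 mA.
V_CE = V_CC − I_C·R_C − I_E·R_E = 14 − 0.364×4.7 − 0.366×2.2 = 11.5 V.
V_CE = 11.5 V > 0.2 V confirms active-region operation.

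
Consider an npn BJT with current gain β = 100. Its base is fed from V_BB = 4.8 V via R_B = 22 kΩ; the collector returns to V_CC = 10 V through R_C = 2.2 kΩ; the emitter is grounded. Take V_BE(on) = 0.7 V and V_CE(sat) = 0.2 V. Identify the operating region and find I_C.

Assume active: I_B = (4.8 − 0.7)/22 = 0.186 mA, giving I_C = β·I_B = 18.6 mA.
But then V_CE = 10 − 18.6×2.2 = -31 V < V_CE(sat) = 0.2 V — impossible in the active region.
So the transistor is saturated. With V_CE = 0.2 V, I_C = (V_CC − 0.2)/R_C = 9.8/2.2 = 4.45 mA.
Check: β·I_B = 18.6 mA > I_C = 4.45 mA, confirming saturation.

saturation; I_C ≈ 4.5 mA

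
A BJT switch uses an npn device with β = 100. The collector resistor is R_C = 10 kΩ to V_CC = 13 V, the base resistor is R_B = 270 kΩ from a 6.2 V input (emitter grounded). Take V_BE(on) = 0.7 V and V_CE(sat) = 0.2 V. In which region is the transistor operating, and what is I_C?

saturation; I_C ≈ 1.3 mA

Assume active: I_B = (6.2 − 0.7)/270 = 0.0204 mA, giving I_C = β·I_B = 2.04 mA.
But then V_CE = 13 − 2.04×10 = -7.37 V < V_CE(sat) = 0.2 V — impossible in the active region.
So the transistor is saturated. With V_CE = 0.2 V, I_C = (V_CC − 0.2)/R_C = 12.8/10 = 1.28 mA.
Check: β·I_B = 2.04 mA > I_C = 1.28 mA, confirming saturation.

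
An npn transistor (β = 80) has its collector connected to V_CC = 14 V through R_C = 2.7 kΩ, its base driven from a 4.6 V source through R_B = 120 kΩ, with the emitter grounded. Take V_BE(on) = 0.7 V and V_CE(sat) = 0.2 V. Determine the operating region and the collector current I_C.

active; I_C ≈ 2.6 mA

Assume active. Base-emitter loop: I_B = (V_BB − V_BE)/R_B = (4.6 − 0.7)/120 = 0.0325 mA.
I_C = β·I_B = 80×0.0325 = 2.6 mA.
V_CE = V_CC − I_C·R_C = 14 − 2.6×2.7 = 6.98 V > V_CE(sat), so the active-region assumption holds.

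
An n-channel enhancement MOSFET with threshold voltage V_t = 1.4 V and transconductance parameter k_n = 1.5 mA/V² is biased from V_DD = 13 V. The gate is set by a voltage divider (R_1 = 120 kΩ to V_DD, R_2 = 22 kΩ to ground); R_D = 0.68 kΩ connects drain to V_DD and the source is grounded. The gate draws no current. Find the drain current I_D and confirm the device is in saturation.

V_G = V_DD·R_2/(R_1+R_2) = 13×22/142 = 2.01 V. With the source grounded, V_GS = V_G = 2.01 V.
Assume saturation: I_D = (k_n/2)(V_GS − V_t)² = (1.5/2)×(2.01 − 1.4)² = 0.75×0.614² = 0.283 mA.
V_DS = V_DD − I_D·R_D = 13 − 0.283×0.68 = 12.8 V.
Saturation requires V_DS ≥ V_GS − V_t = 0.614 V; 12.8 ≥ 0.614 ✓.

I_D ≈ 0.28 mA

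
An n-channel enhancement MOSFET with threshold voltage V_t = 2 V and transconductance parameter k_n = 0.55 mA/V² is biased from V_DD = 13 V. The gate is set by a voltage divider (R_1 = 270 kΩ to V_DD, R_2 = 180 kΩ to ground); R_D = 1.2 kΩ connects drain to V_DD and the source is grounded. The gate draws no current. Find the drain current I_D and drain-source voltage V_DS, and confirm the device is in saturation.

V_G = V_DD·R_2/(R_1+R_2) = 13×180/450 = 5.2 V. With the source grounded, V_GS = V_G = 5.2 V.
Assume saturation: I_D = (k_n/2)(V_GS − V_t)² = (0.55/2)×(5.2 − 2)² = 0.275×3.2² = 2.82 mA.
V_DS = V_DD − I_D·R_D = 13 − 2.82×1.2 = 9.62 V.
Saturation requires V_DS ≥ V_GS − V_t = 3.2 V; 9.62 ≥ 3.2 ✓.

I_D ≈ 2.8 mA, V_DS ≈ 9.6 V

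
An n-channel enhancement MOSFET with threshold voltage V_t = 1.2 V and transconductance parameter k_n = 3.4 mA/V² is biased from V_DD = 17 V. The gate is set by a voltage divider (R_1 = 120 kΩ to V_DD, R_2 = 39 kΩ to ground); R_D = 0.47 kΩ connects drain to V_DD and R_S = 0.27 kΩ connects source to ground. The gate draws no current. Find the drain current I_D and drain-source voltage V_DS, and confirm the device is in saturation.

I_D ≈ 4.8 mA, V_DS ≈ 13 V

V_G = V_DD·R_2/(R_1+R_2) = 17×39/159 = 4.17 V.
Assume saturation: I_D = (k_n/2)(V_GS − V_t)² with V_GS = V_G − I_D·R_S = 4.17 − 0.27·I_D.
Substituting gives 0.124·I_D² − 3.73·I_D + 15 = 0, with roots I_D = 4.79 or 25.3 mA.
The root I_D = 25.3 mA gives V_GS = -2.66 V ≤ V_t, so take I_D = 4.79 mA.
Then V_GS = 2.88 V and V_DS = V_DD − I_D(R_D+R_S) = 17 − 4.79×0.74 = 13.5 V.
Saturation requires V_DS ≥ V_GS − V_t = 1.68 V; 13.5 ≥ 1.68 ✓.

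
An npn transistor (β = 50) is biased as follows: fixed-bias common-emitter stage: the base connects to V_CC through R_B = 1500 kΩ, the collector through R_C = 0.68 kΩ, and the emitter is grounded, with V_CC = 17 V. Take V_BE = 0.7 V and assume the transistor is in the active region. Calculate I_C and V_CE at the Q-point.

Base loop: V_CC = I_B·R_B + V_BE, so I_B = (17 − 0.7)/1500 kΩ = 0.0109 mA.
In the active region I_C = β·I_B = 50 × 0.0109 = 0.543 mA.
Collector loop: V_CE = V_CC − I_C·R_C = 17 − 0.543×0.68 = 16.6 V.
Since V_CE = 16.6 V > V_CE(sat) ≈ 0.2 V, the transistor is in the active region as assumed.

I_C ≈ 0.54 mA, V_CE ≈ 17 V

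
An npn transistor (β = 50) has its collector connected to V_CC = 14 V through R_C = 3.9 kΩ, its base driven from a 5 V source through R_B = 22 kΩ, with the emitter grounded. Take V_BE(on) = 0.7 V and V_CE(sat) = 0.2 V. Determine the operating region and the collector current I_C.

saturation; I_C ≈ 3.5 mA

Assume active: I_B = (5 − 0.7)/22 = 0.195 mA, giving I_C = β·I_B = 9.77 mA.
But then V_CE = 14 − 9.77×3.9 = -24.1 V < V_CE(sat) = 0.2 V — impossible in the active region.
So the transistor is saturated. With V_CE = 0.2 V, I_C = (V_CC − 0.2)/R_C = 13.8/3.9 = 3.54 mA.
Check: β·I_B = 9.77 mA > I_C = 3.54 mA, confirming saturation.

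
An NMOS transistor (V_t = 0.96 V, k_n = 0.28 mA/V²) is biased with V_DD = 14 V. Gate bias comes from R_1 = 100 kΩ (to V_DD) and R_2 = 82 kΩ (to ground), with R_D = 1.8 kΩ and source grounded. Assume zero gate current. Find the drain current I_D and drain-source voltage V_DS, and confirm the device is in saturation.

I_D ≈ 4 mA, V_DS ≈ 6.8 V

V_G = V_DD·R_2/(R_1+R_2) = 14×82/182 = 6.31 V. With the source grounded, V_GS = V_G = 6.31 V.
Assume saturation: I_D = (k_n/2)(V_GS − V_t)² = (0.28/2)×(6.31 − 0.96)² = 0.14×5.35² = 4 mA.
V_DS = V_DD − I_D·R_D = 14 − 4×1.8 = 6.79 V.
Saturation requires V_DS ≥ V_GS − V_t = 5.35 V; 6.79 ≥ 5.35 ✓.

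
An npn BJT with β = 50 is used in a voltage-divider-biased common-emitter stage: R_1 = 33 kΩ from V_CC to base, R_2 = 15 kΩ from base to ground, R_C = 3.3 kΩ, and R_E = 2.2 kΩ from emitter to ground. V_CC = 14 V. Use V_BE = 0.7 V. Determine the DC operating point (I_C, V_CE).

Thevenize the base divider: V_Th = V_CC·R_2/(R_1+R_2) = 14×15/48 = 4.38 V, R_Th = R_1‖R_2 = 10.3 kΩ.
Base-emitter loop: V_Th = I_B·R_Th + V_BE + (β+1)I_B·R_E, so I_B = (4.38 − 0.7) / (10.3 + 51×2.2) = 0.03 mA.
I_C = β·I_B = 50×0.03 = 1.5 mA, and I_E = (β+1)I_B = 1.53 mA.
V_CE = V_CC − I_C·R_C − I_E·R_E = 14 − 1.5×3.3 − 1.53×2.2 = 5.68 V.
V_CE = 5.68 V > 0.2 V confirms active-region operation.

I_C ≈ 1.5 mA, V_CE ≈ 5.7 V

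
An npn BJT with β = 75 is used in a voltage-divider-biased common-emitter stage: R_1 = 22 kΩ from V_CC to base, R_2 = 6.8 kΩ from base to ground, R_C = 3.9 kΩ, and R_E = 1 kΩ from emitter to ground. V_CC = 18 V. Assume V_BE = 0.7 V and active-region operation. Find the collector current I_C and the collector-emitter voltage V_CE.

I_C ≈ 3.3 mA, V_CE ≈ 1.9 V

Thevenize the base divider: V_Th = V_CC·R_2/(R_1+R_2) = 18×6.8/28.8 = 4.25 V, R_Th = R_1‖R_2 = 5.19 kΩ.
Base-emitter loop: V_Th = I_B·R_Th + V_BE + (β+1)I_B·R_E, so I_B = (4.25 − 0.7) / (5.19 + 76×1) = 0.0437 mA.
I_C = β·I_B = 75×0.0437 = 3.28 mA, and I_E = (β+1)I_B = 3.32 mA.
V_CE = V_CC − I_C·R_C − I_E·R_E = 18 − 3.28×3.9 − 3.32×1 = 1.89 V.
V_CE = 1.89 V > 0.2 V confirms active-region operation.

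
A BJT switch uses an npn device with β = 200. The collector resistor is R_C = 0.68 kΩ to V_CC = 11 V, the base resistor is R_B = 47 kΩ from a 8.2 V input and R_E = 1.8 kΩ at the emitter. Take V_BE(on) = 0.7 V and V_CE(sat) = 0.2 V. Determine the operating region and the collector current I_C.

active; I_C ≈ 3.7 mA

Assume active. Base-emitter loop: I_B = (V_BB − V_BE)/(R_B + (β+1)R_E) = (8.2 − 0.7)/(47 + 201×1.8) = 0.0183 mA.
I_C = β·I_B = 200×0.0183 = 3.67 mA.
V_CE = V_CC − I_C·R_C − I_E·R_E = 11 − 3.67×0.68 − 3.69×1.8 = 1.87 V > V_CE(sat), so the active-region assumption holds.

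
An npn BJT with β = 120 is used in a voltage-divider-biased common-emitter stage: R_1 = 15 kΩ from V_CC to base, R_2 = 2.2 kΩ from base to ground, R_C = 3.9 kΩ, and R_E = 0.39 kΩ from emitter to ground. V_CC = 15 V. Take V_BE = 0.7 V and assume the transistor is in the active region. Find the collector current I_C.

Thevenize the base divider: V_Th = V_CC·R_2/(R_1+R_2) = 15×2.2/17.2 = 1.92 V, R_Th = R_1‖R_2 = 1.92 kΩ.
Base-emitter loop: V_Th = I_B·R_Th + V_BE + (β+1)I_B·R_E, so I_B = (1.92 − 0.7) / (1.92 + 121×0.39) = 0.0248 mA.
I_C = β·I_B = 120×0.0248 = 2.98 mA, and I_E = (β+1)I_B = 3 mA.
V_CE = V_CC − I_C·R_C − I_E·R_E = 15 − 2.98×3.9 − 3×0.39 = 2.22 V.
V_CE = 2.22 V > 0.2 V confirms active-region operation.

I_C ≈ 3 mA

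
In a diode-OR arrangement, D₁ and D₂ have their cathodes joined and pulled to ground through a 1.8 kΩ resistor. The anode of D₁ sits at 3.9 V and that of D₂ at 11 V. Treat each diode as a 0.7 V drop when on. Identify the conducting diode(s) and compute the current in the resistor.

Assume both conduct. Then node N would need to be at both 3.9−0.7 = 3.2 V and 11−0.7 = 10.3 V, which is impossible.
Assume only D₂ conducts: V_N = 11 − 0.7 = 10.3 V, so I_R = 10.3/1.8 = 5.72 mA.
Check D₁: its anode-to-cathode voltage is 3.9 − 10.3 = -6.4 V < 0.7 V, so it is off. The assumption is consistent.

Only D₂ conducts; I_R ≈ 5.7 mA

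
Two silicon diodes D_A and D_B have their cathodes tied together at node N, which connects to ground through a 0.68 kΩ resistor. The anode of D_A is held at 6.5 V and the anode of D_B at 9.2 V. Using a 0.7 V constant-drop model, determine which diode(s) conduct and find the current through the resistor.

Only D_B conducts; I_R ≈ 12 mA

Assume both conduct. Then node N would need to be at both 6.5−0.7 = 5.8 V and 9.2−0.7 = 8.5 V, which is impossible.
Assume only D_B conducts: V_N = 9.2 − 0.7 = 8.5 V, so I_R = 8.5/0.68 = 12.5 mA.
Check D_A: its anode-to-cathode voltage is 6.5 − 8.5 = -2 V < 0.7 V, so it is off. The assumption is consistent.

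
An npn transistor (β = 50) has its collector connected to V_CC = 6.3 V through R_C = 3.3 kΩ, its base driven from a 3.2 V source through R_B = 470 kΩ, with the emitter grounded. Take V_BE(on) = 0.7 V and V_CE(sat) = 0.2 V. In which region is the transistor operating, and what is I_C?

active; I_C ≈ 0.27 mA

Assume active. Base-emitter loop: I_B = (V_BB − V_BE)/R_B = (3.2 − 0.7)/470 = 0.00532 mA.
I_C = β·I_B = 50×0.00532 = 0.266 mA.
V_CE = V_CC − I_C·R_C = 6.3 − 0.266×3.3 = 5.42 V > V_CE(sat), so the active-region assumption holds.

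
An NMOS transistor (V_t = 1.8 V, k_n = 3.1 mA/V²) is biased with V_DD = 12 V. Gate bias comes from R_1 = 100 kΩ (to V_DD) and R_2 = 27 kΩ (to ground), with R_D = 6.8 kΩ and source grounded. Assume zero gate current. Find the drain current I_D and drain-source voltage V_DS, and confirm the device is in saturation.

I_D ≈ 0.87 mA, V_DS ≈ 6.1 V

V_G = V_DD·R_2/(R_1+R_2) = 12×27/127 = 2.55 V. With the source grounded, V_GS = V_G = 2.55 V.
Assume saturation: I_D = (k_n/2)(V_GS − V_t)² = (3.1/2)×(2.55 − 1.8)² = 1.55×0.751² = 0.875 mA.
V_DS = V_DD − I_D·R_D = 12 − 0.875×6.8 = 6.05 V.
Saturation requires V_DS ≥ V_GS − V_t = 0.751 V; 6.05 ≥ 0.751 ✓.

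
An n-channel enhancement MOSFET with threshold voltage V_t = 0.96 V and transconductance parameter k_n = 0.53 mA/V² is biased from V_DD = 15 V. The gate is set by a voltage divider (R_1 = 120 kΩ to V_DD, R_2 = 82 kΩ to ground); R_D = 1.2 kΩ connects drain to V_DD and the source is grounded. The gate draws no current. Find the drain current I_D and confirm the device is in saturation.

V_G = V_DD·R_2/(R_1+R_2) = 15×82/202 = 6.09 V. With the source grounded, V_GS = V_G = 6.09 V.
Assume saturation: I_D = (k_n/2)(V_GS − V_t)² = (0.53/2)×(6.09 − 0.96)² = 0.265×5.13² = 6.97 mA.
V_DS = V_DD − I_D·R_D = 15 − 6.97×1.2 = 6.63 V.
Saturation requires V_DS ≥ V_GS − V_t = 5.13 V; 6.63 ≥ 5.13 ✓.

I_D ≈ 7 mA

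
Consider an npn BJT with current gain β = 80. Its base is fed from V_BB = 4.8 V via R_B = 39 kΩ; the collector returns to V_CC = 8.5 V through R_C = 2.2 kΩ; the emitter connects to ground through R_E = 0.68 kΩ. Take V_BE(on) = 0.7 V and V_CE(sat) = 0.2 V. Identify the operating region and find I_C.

Assume active: I_B = (4.8 − 0.7)/(39 + 81×0.68) = 0.0436 mA, I_C = β·I_B = 3.49 mA.
Then V_CE = 8.5 − 3.49×2.2 − 3.53×0.68 = -1.57 V < 0.2 V — the active assumption fails.
Re-solve with V_CE = 0.2 V. KCL at the emitter: V_E/R_E = (V_BB−0.7−V_E)/R_B + (V_CC−0.2−V_E)/R_C, giving V_E = 1.99 V.
I_C = (V_CC − 0.2 − V_E)/R_C = (8.3 − 1.99)/2.2 = 2.87 mA.
Check: I_B = (4.1 − 1.99)/39 = 0.0542 mA, and β·I_B = 4.33 mA > I_C, confirming saturation.

saturation; I_C ≈ 2.9 mA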